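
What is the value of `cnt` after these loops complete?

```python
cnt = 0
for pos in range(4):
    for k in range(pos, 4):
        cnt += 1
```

Upper triangle: 4 + 3 + ... + 1
`cnt` takes the values: 0 → 1 → 2 → 3 → 4 → 5 → 6 → 7 → 8 → 9 → 10

Answer: 10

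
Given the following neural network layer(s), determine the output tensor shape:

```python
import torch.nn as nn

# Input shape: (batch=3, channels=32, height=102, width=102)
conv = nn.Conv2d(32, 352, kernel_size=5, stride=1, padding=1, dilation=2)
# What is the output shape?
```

Input: (3, 32, 102, 102) -> Output: (3, 352, 96, 96)

Answer: (3, 352, 96, 96)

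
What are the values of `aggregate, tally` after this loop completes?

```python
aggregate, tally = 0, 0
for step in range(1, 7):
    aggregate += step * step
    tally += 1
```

Sum of squares and count
`aggregate, tally` takes the values: (0, 0) → (1, 0) → (1, 1) → (5, 1) → (5, 2) → (14, 2) → (14, 3) → (30, 3) → (30, 4) → (55, 4) → (55, 5) → (91, 5) → (91, 6)

Answer: 91, 6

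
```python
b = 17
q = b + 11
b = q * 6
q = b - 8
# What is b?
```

Trace:
`b = 17` → b = 17
`q = b + 11` → q = 28
`b = q * 6` → b = 168
`q = b - 8` → q = 160
So b = 168

Answer: 168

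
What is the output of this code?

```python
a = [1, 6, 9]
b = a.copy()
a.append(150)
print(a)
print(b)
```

Key concept: list.copy() creates independent copy.
Step by step:
`a = [1, 6, 9]` → a = [1, 6, 9]
`b = a.copy()` → b = [1, 6, 9]
`a.append(150)` → a = [1, 6, 9, 150]
`print(a)` → prints [1, 6, 9, 150]
`print(b)` → prints [1, 6, 9]

Answer:
[1, 6, 9, 150]
[1, 6, 9]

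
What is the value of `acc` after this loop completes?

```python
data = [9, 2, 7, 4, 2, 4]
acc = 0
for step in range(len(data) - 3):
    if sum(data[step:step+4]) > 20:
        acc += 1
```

Count windows with sum > 20
`acc` takes the values: 0 → 1

Answer: 1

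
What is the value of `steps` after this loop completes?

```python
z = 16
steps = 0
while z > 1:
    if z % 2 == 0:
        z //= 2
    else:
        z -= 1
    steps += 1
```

Steps to reduce 16 to 1
`steps` takes the values: 0 → 1 → 2 → 3 → 4

Answer: 4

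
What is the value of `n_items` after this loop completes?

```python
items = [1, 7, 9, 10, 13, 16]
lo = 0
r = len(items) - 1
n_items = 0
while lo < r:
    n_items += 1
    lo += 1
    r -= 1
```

Iterations until pointers meet (list length 6)
`n_items` takes the values: 0 → 1 → 2 → 3

Answer: 3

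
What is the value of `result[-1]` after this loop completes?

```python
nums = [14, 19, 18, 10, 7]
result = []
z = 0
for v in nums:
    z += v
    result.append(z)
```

Cumulative sum ends at 68
`result` takes the values: [] → [14] → [14, 33] → [14, 33, 51] → [14, 33, 51, 61] → [14, 33, 51, 61, 68]
So `result[-1]` = 68

Answer: 68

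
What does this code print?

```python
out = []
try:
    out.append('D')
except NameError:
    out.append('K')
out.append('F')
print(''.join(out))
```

Execution trace: 'D' (try body, no exception) → 'F' (after the try/except). Output: DF

Answer: DF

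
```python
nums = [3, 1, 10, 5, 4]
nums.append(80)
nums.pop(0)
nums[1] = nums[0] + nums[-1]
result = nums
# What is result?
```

Trace:
`nums = [3, 1, 10, 5, 4]` → nums = [3, 1, 10, 5, 4]
`nums.append(80)` → nums = [3, 1, 10, 5, 4, 80]
`nums.pop(0)` → nums = [1, 10, 5, 4, 80]
`nums[1] = nums[0] + nums[-1]` → nums = [1, 81, 5, 4, 80]
`result = nums` → result = [1, 81, 5, 4, 80]
So result = [1, 81, 5, 4, 80]

Answer: [1, 81, 5, 4, 80]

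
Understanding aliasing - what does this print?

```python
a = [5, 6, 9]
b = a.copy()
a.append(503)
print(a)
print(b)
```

Key concept: list.copy() creates independent copy.
Step by step:
`a = [5, 6, 9]` → a = [5, 6, 9]
`b = a.copy()` → b = [5, 6, 9]
`a.append(503)` → a = [5, 6, 9, 503]
`print(a)` → prints [5, 6, 9, 503]
`print(b)` → prints [5, 6, 9]

Answer:
[5, 6, 9, 503]
[5, 6, 9]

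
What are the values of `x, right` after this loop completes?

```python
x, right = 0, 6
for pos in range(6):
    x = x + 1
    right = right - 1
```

x goes 0→6, right goes 6→0
`x, right` takes the values: (0, 6) → (1, 6) → (1, 5) → (2, 5) → (2, 4) → (3, 4) → (3, 3) → (4, 3) → (4, 2) → (5, 2) → (5, 1) → (6, 1) → (6, 0)

Answer: 6, 0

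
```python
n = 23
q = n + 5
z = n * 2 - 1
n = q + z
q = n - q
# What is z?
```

Trace:
`n = 23` → n = 23
`q = n + 5` → q = 28
`z = n * 2 - 1` → z = 45
`n = q + z` → n = 73
`q = n - q` → q = 45
So z = 45

Answer: 45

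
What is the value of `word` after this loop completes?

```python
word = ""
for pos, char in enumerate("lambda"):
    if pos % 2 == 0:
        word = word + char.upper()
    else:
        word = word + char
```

Uppercase even positions in 'lambda'
`word` takes the values: "" → "L" → "La" → "LaM" → "LaMb" → "LaMbD" → "LaMbDa"

Answer: "LaMbDa"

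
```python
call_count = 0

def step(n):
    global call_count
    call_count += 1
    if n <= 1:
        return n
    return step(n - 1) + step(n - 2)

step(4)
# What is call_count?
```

Calls(n) = 1 + Calls(n-1) + Calls(n-2); Calls(0)=Calls(1)=1. For n=4 this gives 9.

Answer: 9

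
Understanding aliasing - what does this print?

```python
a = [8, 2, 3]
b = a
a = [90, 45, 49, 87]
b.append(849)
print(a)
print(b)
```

Key concept: rebinding vs mutation: a is rebound to a new list, b still points at the original.
Step by step:
`a = [8, 2, 3]` → a = [8, 2, 3]
`b = a` → b = [8, 2, 3] (same object as a)
`a = [90, 45, 49, 87]` → a = [90, 45, 49, 87]
`b.append(849)` → b = [8, 2, 3, 849]
`print(a)` → prints [90, 45, 49, 87]
`print(b)` → prints [8, 2, 3, 849]

Answer:
[90, 45, 49, 87]
[8, 2, 3, 849]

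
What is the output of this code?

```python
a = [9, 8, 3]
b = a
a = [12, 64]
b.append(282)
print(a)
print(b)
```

Key concept: rebinding vs mutation: a is rebound to a new list, b still points at the original.
Step by step:
`a = [9, 8, 3]` → a = [9, 8, 3]
`b = a` → b = [9, 8, 3] (same object as a)
`a = [12, 64]` → a = [12, 64]
`b.append(282)` → b = [9, 8, 3, 282]
`print(a)` → prints [12, 64]
`print(b)` → prints [9, 8, 3, 282]

Answer:
[12, 64]
[9, 8, 3, 282]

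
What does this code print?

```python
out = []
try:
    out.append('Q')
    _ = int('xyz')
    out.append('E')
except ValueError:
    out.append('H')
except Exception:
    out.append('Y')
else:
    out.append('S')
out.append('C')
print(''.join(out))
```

Execution trace: 'Q' (try body) → 'H' (except ValueError) → 'C' (after the try/except). Output: QHC

Answer: QHC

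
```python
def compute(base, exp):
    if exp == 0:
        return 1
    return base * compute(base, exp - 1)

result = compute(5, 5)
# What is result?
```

compute(5, 5) = 5 * 5 * 5 * 5 * 5 = 3125

Answer: 3125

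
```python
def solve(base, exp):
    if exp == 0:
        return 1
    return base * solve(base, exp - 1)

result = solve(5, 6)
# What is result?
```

solve(5, 6) = 5 * 5 * 5 * 5 * 5 * 5 = 15625

Answer: 15625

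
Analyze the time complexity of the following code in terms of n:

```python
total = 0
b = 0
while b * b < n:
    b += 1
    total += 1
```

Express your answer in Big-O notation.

Each loop level contributes: √n. Multiplying the contributions gives O(√n).

Answer: O(√n)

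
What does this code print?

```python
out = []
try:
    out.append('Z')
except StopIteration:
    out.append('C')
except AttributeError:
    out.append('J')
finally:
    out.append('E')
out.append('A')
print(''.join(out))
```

Execution trace: 'Z' (try body, no exception) → 'E' (finally) → 'A' (after the try/except). Output: ZEA

Answer: ZEA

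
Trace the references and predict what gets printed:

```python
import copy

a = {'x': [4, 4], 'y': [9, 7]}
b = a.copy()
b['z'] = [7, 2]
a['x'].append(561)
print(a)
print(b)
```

Key concept: shallow copy of dict with mutable values.
Step by step:
`a = {'x': [4, 4], 'y': [9, 7]}` → a = {'x': [4, 4], 'y': [9, 7]}
`b = a.copy()` → b = {'x': [4, 4], 'y': [9, 7]}
`b['z'] = [7, 2]` → b = {'x': [4, 4], 'y': [9, 7], 'z': [7, 2]}
`a['x'].append(561)` → a = {'x': [4, 4, 561], 'y': [9, 7]}; b = {'x': [4, 4, 561], 'y': [9, 7], 'z': [7, 2]}
`print(a)` → prints {'x': [4, 4, 561], 'y': [9, 7]}
`print(b)` → prints {'x': [4, 4, 561], 'y': [9, 7], 'z': [7, 2]}

Answer:
{'x': [4, 4, 561], 'y': [9, 7]}
{'x': [4, 4, 561], 'y': [9, 7], 'z': [7, 2]}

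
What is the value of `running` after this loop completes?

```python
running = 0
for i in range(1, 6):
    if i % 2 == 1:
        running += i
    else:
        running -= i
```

Add odd, subtract even
`running` takes the values: 0 → 1 → -1 → 2 → -2 → 3

Answer: 3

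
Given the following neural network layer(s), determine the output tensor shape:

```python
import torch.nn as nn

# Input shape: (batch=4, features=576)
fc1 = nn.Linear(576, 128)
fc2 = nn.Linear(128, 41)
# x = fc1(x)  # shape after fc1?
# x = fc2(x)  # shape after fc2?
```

Input: (4, 576) -> after fc1: (4, 128) -> Output: (4, 41)

Answer: (4, 41)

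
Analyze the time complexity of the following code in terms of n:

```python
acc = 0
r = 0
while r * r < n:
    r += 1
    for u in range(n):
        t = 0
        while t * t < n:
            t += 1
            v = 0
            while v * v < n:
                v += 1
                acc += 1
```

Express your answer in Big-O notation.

Each loop level contributes: √n × n × √n × √n. Multiplying the contributions gives O(n^2√n).

Answer: O(n^2√n)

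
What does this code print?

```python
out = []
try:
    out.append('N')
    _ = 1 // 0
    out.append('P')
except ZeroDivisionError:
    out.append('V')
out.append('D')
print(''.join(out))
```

Execution trace: 'N' (try body) → 'V' (except ZeroDivisionError) → 'D' (after the try/except). Output: NVD

Answer: NVD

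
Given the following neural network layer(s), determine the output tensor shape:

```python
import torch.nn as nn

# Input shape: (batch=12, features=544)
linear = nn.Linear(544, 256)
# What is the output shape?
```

Input: (12, 544) -> Output: (12, 256)

Answer: (12, 256)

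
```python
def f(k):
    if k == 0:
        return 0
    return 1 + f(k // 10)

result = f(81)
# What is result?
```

Count of digits of 81: 2

Answer: 2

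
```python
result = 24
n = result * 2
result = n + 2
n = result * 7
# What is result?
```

Trace:
`result = 24` → result = 24
`n = result * 2` → n = 48
`result = n + 2` → result = 50
`n = result * 7` → n = 350
So result = 50

Answer: 50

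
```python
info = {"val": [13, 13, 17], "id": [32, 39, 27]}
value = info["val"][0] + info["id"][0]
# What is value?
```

Trace:
`info = {"val": [13, 13, 17], "id": [32, 39, 27]}` → info = {'val': [13, 13, 17], 'id': [32, 39, 27]}
`value = info["val"][0] + info["id"][0]` → value = 45
So value = 45

Answer: 45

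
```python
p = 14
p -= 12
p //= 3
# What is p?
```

Trace:
`p = 14` → p = 14
`p -= 12` → p = 2
`p //= 3` → p = 0
So p = 0

Answer: 0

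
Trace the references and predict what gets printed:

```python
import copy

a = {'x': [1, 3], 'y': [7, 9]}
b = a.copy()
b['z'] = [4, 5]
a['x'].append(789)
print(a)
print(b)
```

Key concept: shallow copy of dict with mutable values.
Step by step:
`a = {'x': [1, 3], 'y': [7, 9]}` → a = {'x': [1, 3], 'y': [7, 9]}
`b = a.copy()` → b = {'x': [1, 3], 'y': [7, 9]}
`b['z'] = [4, 5]` → b = {'x': [1, 3], 'y': [7, 9], 'z': [4, 5]}
`a['x'].append(789)` → a = {'x': [1, 3, 789], 'y': [7, 9]}; b = {'x': [1, 3, 789], 'y': [7, 9], 'z': [4, 5]}
`print(a)` → prints {'x': [1, 3, 789], 'y': [7, 9]}
`print(b)` → prints {'x': [1, 3, 789], 'y': [7, 9], 'z': [4, 5]}

Answer:
{'x': [1, 3, 789], 'y': [7, 9]}
{'x': [1, 3, 789], 'y': [7, 9], 'z': [4, 5]}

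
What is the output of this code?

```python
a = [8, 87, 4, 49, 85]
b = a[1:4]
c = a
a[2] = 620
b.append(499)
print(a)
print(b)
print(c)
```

Key concept: slice vs alias.
Step by step:
`a = [8, 87, 4, 49, 85]` → a = [8, 87, 4, 49, 85]
`b = a[1:4]` → b = [87, 4, 49]
`c = a` → c = [8, 87, 4, 49, 85] (same object as a)
`a[2] = 620` → a = [8, 87, 620, 49, 85] (same object as c); c = [8, 87, 620, 49, 85] (same object as a)
`b.append(499)` → b = [87, 4, 49, 499]
`print(a)` → prints [8, 87, 620, 49, 85]
`print(b)` → prints [87, 4, 49, 499]
`print(c)` → prints [8, 87, 620, 49, 85]

Answer:
[8, 87, 620, 49, 85]
[87, 4, 49, 499]
[8, 87, 620, 49, 85]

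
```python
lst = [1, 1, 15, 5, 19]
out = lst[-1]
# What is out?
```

Trace:
`lst = [1, 1, 15, 5, 19]` → lst = [1, 1, 15, 5, 19]
`out = lst[-1]` → out = 19
So out = 19

Answer: 19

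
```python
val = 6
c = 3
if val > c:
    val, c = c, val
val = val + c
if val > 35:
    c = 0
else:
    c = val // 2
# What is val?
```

Trace:
`val = 6` → val = 6
`c = 3` → c = 3
`if val > c: ...` → val > c is True → val = 3; c = 6
`val = val + c` → val = 9
`if val > 35: ...` → val > 35 is False, take else branch → c = 4
So val = 9

Answer: 9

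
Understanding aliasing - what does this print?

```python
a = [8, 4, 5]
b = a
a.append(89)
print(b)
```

Key concept: basic list aliasing.
Step by step:
`a = [8, 4, 5]` → a = [8, 4, 5]
`b = a` → b = [8, 4, 5] (same object as a)
`a.append(89)` → a = [8, 4, 5, 89] (same object as b); b = [8, 4, 5, 89] (same object as a)
`print(b)` → prints [8, 4, 5, 89]

Answer: [8, 4, 5, 89]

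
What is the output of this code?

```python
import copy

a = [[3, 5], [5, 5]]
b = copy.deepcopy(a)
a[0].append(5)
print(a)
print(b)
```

Key concept: deep copy is fully independent.
Step by step:
`a = [[3, 5], [5, 5]]` → a = [[3, 5], [5, 5]]
`b = copy.deepcopy(a)` → b = [[3, 5], [5, 5]]
`a[0].append(5)` → a = [[3, 5, 5], [5, 5]]
`print(a)` → prints [[3, 5, 5], [5, 5]]
`print(b)` → prints [[3, 5], [5, 5]]

Answer:
[[3, 5, 5], [5, 5]]
[[3, 5], [5, 5]]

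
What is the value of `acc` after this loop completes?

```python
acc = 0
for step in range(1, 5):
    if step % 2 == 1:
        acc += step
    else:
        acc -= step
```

Add odd, subtract even
`acc` takes the values: 0 → 1 → -1 → 2 → -2

Answer: -2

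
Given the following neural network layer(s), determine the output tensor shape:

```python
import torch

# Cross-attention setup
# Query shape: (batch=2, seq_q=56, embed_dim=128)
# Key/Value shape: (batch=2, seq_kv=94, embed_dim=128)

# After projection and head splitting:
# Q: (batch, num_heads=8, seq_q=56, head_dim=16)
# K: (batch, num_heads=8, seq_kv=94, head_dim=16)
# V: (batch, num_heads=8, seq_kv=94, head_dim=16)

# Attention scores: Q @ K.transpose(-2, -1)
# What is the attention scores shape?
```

Input: (2, 56, 128) -> Output: (2, 8, 56, 94)

Answer: (2, 8, 56, 94)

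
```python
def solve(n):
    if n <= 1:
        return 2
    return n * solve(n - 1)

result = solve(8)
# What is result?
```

solve(8) = 8 * 7 * 6 * 5 * 4 * 3 * 2 * 2 = 80640

Answer: 80640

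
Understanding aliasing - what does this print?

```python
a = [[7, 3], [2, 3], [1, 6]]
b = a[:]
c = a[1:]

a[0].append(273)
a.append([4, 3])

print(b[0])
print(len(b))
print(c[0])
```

Key concept: slice with nested mutation.
Step by step:
`a = [[7, 3], [2, 3], [1, 6]]` → a = [[7, 3], [2, 3], [1, 6]]
`b = a[:]` → b = [[7, 3], [2, 3], [1, 6]]
`c = a[1:]` → c = [[2, 3], [1, 6]]
`a[0].append(273)` → a = [[7, 3, 273], [2, 3], [1, 6]]; b = [[7, 3, 273], [2, 3], [1, 6]]
`a.append([4, 3])` → a = [[7, 3, 273], [2, 3], [1, 6], [4, 3]]
`print(b[0])` → prints [7, 3, 273]
`print(len(b))` → prints 3
`print(c[0])` → prints [2, 3]

Answer:
[7, 3, 273]
3
[2, 3]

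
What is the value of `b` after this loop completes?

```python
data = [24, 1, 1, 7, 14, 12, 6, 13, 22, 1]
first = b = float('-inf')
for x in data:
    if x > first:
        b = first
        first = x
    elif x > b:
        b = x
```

Second largest (with repeats) in [24, 1, 1, 7, 14, 12, 6, 13, 22, 1]
`b` takes the values: -inf → 1 → 7 → 14 → 22

Answer: 22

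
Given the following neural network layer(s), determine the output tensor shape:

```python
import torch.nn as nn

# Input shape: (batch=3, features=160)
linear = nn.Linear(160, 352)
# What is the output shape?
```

Input: (3, 160) -> Output: (3, 352)

Answer: (3, 352)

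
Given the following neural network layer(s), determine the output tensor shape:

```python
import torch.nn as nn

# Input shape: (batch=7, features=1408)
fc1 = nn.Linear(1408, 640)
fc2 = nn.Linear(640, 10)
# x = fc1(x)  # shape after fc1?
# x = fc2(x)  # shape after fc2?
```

Input: (7, 1408) -> after fc1: (7, 640) -> Output: (7, 10)

Answer: (7, 10)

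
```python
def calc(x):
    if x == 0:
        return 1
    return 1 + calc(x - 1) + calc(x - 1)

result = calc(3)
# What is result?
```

calc(x) = 1 + 2·calc(x-1), calc(0)=1. Closed form: (1+1)·2^3 - 1 = 15.

Answer: 15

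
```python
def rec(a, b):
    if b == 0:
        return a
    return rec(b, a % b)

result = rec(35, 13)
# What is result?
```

rec(35, 13) -> rec(13, 9) -> rec(9, 4) -> rec(4, 1) -> rec(1, 0) -> 1

Answer: 1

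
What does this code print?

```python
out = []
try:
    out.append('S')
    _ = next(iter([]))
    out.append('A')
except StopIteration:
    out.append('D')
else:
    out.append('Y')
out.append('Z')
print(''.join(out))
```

Execution trace: 'S' (try body) → 'D' (except StopIteration) → 'Z' (after the try/except). Output: SDZ

Answer: SDZ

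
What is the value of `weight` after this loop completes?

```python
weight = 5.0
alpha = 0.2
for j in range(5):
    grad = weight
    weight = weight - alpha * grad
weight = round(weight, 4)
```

Gradient descent: w = 5.0 * (1 - 0.2)^5
`weight` takes the values: 5.0 → 4.0 → 3.2 → 2.56 → 2.048 → 1.6384

Answer: 1.6384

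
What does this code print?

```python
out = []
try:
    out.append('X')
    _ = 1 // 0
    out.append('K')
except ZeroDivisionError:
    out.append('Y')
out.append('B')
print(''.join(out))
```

Execution trace: 'X' (try body) → 'Y' (except ZeroDivisionError) → 'B' (after the try/except). Output: XYB

Answer: XYB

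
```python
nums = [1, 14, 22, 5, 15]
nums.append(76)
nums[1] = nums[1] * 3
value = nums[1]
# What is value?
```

Trace:
`nums = [1, 14, 22, 5, 15]` → nums = [1, 14, 22, 5, 15]
`nums.append(76)` → nums = [1, 14, 22, 5, 15, 76]
`nums[1] = nums[1] * 3` → nums = [1, 42, 22, 5, 15, 76]
`value = nums[1]` → value = 42
So value = 42

Answer: 42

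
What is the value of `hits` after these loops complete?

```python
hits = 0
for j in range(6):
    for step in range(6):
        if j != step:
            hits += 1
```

6² - 6 (exclude diagonal)
`hits` takes the values: 0 → 1 → 2 → 3 → 4 → 5 → 6 → 7 → 8 → 9 → 10 → 11 → 12 → 13 → 14 → 15 → 16 → 17 → 18 → 19 → 20 → 21 → 22 → 23 → 24 → 25 → 26 → 27 → 28 → 29 → 30

Answer: 30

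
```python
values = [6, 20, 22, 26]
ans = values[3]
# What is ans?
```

Trace:
`values = [6, 20, 22, 26]` → values = [6, 20, 22, 26]
`ans = values[3]` → ans = 26
So ans = 26

Answer: 26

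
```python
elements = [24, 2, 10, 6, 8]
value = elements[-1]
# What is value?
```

Trace:
`elements = [24, 2, 10, 6, 8]` → elements = [24, 2, 10, 6, 8]
`value = elements[-1]` → value = 8
So value = 8

Answer: 8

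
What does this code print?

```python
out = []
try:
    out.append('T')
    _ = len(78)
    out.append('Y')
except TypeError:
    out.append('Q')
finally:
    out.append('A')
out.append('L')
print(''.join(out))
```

Execution trace: 'T' (try body) → 'Q' (except TypeError) → 'A' (finally) → 'L' (after the try/except). Output: TQAL

Answer: TQAL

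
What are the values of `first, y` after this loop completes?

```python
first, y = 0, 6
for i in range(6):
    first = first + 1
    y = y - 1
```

first goes 0→6, y goes 6→0
`first, y` takes the values: (0, 6) → (1, 6) → (1, 5) → (2, 5) → (2, 4) → (3, 4) → (3, 3) → (4, 3) → (4, 2) → (5, 2) → (5, 1) → (6, 1) → (6, 0)

Answer: 6, 0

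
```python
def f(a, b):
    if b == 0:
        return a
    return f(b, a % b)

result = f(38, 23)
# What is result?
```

f(38, 23) -> f(23, 15) -> f(15, 8) -> f(8, 7) -> f(7, 1) -> f(1, 0) -> 1

Answer: 1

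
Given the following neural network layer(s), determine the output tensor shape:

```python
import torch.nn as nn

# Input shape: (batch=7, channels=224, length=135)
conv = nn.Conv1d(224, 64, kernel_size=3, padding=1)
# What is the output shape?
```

Input: (7, 224, 135) -> Output: (7, 64, 135)

Answer: (7, 64, 135)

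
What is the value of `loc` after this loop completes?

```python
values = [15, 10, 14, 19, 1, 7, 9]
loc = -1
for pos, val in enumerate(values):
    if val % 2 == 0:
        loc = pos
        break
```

First even number index in [15, 10, 14, 19, 1, 7, 9]
`loc` takes the values: -1 → 1

Answer: 1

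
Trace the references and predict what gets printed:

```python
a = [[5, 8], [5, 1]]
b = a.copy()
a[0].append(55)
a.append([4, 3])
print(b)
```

Key concept: shallow copy with nested lists.
Step by step:
`a = [[5, 8], [5, 1]]` → a = [[5, 8], [5, 1]]
`b = a.copy()` → b = [[5, 8], [5, 1]]
`a[0].append(55)` → a = [[5, 8, 55], [5, 1]]; b = [[5, 8, 55], [5, 1]]
`a.append([4, 3])` → a = [[5, 8, 55], [5, 1], [4, 3]]
`print(b)` → prints [[5, 8, 55], [5, 1]]

Answer: [[5, 8, 55], [5, 1]]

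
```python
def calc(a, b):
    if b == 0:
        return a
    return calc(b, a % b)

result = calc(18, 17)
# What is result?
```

calc(18, 17) -> calc(17, 1) -> calc(1, 0) -> 1

Answer: 1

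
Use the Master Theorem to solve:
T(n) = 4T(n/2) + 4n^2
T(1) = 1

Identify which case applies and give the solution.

a=4, b=2, f(n)=4n^2. log_2(4) = 2. Since c=2 = 2, Case 2 applies: T(n) = Θ(n^log_b(a) · log n) = O(n^2 log n).

Answer: O(n^2 log n) - Case 2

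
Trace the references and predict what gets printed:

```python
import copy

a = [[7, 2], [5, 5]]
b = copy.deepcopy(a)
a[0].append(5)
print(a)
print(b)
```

Key concept: deep copy is fully independent.
Step by step:
`a = [[7, 2], [5, 5]]` → a = [[7, 2], [5, 5]]
`b = copy.deepcopy(a)` → b = [[7, 2], [5, 5]]
`a[0].append(5)` → a = [[7, 2, 5], [5, 5]]
`print(a)` → prints [[7, 2, 5], [5, 5]]
`print(b)` → prints [[7, 2], [5, 5]]

Answer:
[[7, 2, 5], [5, 5]]
[[7, 2], [5, 5]]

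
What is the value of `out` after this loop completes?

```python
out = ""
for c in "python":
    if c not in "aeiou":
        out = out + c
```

Remove vowels from 'python'
`out` takes the values: "" → "p" → "py" → "pyt" → "pyth" → "pythn"

Answer: "pythn"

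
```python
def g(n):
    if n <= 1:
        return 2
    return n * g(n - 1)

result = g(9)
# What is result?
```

g(9) = 9 * 8 * 7 * 6 * 5 * 4 * 3 * 2 * 2 = 725760

Answer: 725760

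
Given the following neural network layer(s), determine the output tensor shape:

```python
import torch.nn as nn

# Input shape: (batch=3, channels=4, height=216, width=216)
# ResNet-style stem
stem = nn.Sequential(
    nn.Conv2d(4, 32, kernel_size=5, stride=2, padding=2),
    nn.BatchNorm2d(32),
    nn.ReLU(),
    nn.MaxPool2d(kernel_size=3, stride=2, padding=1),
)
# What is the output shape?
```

Input: (3, 4, 216, 216) -> after Conv2d 5x5 stride=2: (3, 32, 108, 108) -> Output: (3, 32, 54, 54)

Answer: (3, 32, 54, 54)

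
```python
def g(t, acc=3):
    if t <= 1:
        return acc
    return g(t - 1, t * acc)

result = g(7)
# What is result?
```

Accumulator trace (n, acc): (7, 3) -> (6, 21) -> (5, 126) -> (4, 630) -> (3, 2520) -> (2, 7560) -> (1, 15120) -> return 15120

Answer: 15120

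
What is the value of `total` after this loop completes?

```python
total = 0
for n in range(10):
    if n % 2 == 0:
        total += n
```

Sum of even numbers 0 to 9
`total` takes the values: 0 → 2 → 6 → 12 → 20

Answer: 20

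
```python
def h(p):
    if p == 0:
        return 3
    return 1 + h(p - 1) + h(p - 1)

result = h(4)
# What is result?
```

h(p) = 1 + 2·h(p-1), h(0)=3. Closed form: (3+1)·2^4 - 1 = 63.

Answer: 63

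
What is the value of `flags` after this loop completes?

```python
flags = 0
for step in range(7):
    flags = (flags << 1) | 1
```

Build 7 consecutive 1-bits: 0b1111111
`flags` takes the values: 0 → 1 → 3 → 7 → 15 → 31 → 63 → 127

Answer: 127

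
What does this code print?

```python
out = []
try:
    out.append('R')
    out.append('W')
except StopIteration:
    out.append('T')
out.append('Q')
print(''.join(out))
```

Execution trace: 'R' (try body) → 'W' (try body, no exception) → 'Q' (after the try/except). Output: RWQ

Answer: RWQ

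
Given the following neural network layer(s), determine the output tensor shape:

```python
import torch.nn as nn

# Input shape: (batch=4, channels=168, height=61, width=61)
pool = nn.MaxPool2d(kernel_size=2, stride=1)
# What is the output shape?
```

Input: (4, 168, 61, 61) -> Output: (4, 168, 60, 60)

Answer: (4, 168, 60, 60)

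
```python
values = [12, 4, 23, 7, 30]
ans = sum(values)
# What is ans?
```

Trace:
`values = [12, 4, 23, 7, 30]` → values = [12, 4, 23, 7, 30]
`ans = sum(values)` → ans = 76
So ans = 76

Answer: 76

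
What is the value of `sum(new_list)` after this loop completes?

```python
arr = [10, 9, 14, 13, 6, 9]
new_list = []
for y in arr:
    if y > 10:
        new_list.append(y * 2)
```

Sum of doubled values > 10
`new_list` takes the values: [] → [28] → [28, 26]
So `sum(new_list)` = 54

Answer: 54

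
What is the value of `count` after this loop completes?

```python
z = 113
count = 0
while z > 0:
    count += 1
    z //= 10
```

Count digits by repeated division by 10
`count` takes the values: 0 → 1 → 2 → 3

Answer: 3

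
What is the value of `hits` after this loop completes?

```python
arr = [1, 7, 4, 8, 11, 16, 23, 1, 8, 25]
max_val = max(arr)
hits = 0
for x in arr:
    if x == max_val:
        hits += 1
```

Count of max value 25 in [1, 7, 4, 8, 11, 16, 23, 1, 8, 25]
`hits` takes the values: 0 → 1

Answer: 1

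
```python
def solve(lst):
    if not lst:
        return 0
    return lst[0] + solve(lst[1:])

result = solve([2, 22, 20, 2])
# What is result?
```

2 + 22 + 20 + 2 + 0 = 46

Answer: 46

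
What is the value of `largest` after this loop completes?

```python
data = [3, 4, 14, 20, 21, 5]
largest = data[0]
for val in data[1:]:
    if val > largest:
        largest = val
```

Maximum of [3, 4, 14, 20, 21, 5]
`largest` takes the values: 3 → 4 → 14 → 20 → 21

Answer: 21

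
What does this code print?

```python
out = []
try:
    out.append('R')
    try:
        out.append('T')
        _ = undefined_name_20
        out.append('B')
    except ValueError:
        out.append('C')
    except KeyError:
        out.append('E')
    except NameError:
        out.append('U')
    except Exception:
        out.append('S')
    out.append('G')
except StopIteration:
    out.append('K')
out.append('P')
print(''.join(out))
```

Execution trace: 'R' (try body) → 'T' (inner try body) → 'U' (inner except NameError) → 'G' (try body, no exception) → 'P' (after the try/except). Output: RTUGP

Answer: RTUGP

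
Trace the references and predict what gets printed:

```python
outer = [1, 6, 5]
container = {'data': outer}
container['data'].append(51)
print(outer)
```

Key concept: dict holds reference to list.
Step by step:
`outer = [1, 6, 5]` → outer = [1, 6, 5]
`container = {'data': outer}` → container = {'data': [1, 6, 5]}
`container['data'].append(51)` → outer = [1, 6, 5, 51]; container = {'data': [1, 6, 5, 51]}
`print(outer)` → prints [1, 6, 5, 51]

Answer: [1, 6, 5, 51]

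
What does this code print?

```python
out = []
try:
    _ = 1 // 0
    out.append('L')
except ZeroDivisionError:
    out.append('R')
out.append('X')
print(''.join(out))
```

Execution trace: 'R' (except ZeroDivisionError) → 'X' (after the try/except). Output: RX

Answer: RX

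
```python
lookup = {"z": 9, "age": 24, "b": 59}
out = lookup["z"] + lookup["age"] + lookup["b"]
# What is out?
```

Trace:
`lookup = {"z": 9, "age": 24, "b": 59}` → lookup = {'z': 9, 'age': 24, 'b': 59}
`out = lookup["z"] + lookup["age"] + lookup["b"]` → out = 92
So out = 92

Answer: 92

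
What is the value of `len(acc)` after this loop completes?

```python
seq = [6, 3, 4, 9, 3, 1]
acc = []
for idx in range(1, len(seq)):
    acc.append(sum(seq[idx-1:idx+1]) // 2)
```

Number of 2-element averages
`acc` takes the values: [] → [4] → [4, 3] → [4, 3, 6] → [4, 3, 6, 6] → [4, 3, 6, 6, 2]
So `len(acc)` = 5

Answer: 5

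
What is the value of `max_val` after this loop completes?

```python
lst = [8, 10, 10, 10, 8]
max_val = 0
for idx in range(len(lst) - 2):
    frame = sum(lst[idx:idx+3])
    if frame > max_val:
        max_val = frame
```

Max sum of 3-element window in [8, 10, 10, 10, 8]
`max_val` takes the values: 0 → 28 → 30

Answer: 30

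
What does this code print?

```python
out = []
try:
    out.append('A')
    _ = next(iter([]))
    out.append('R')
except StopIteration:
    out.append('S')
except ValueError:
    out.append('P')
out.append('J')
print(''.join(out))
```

Execution trace: 'A' (try body) → 'S' (except StopIteration) → 'J' (after the try/except). Output: ASJ

Answer: ASJ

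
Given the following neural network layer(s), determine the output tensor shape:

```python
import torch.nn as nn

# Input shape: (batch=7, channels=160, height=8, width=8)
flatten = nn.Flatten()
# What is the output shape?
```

Input: (7, 160, 8, 8) -> Output: (7, 10240)

Answer: (7, 10240)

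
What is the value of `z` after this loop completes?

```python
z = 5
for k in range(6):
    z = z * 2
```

Multiply by 2, 6 times: 5 * 2^6 = 320
`z` takes the values: 5 → 10 → 20 → 40 → 80 → 160 → 320

Answer: 320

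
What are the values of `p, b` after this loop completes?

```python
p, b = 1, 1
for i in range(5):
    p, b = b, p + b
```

Fibonacci: after 5 iterations
`p, b` takes the values: (1, 1) → (1, 2) → (2, 3) → (3, 5) → (5, 8) → (8, 13)

Answer: 8, 13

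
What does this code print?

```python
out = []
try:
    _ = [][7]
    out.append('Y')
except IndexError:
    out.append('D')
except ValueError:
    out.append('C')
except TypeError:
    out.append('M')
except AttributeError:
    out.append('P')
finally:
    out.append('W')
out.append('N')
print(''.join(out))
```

Execution trace: 'D' (except IndexError) → 'W' (finally) → 'N' (after the try/except). Output: DWN

Answer: DWN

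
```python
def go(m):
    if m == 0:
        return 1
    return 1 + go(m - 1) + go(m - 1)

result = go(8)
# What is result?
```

go(m) = 1 + 2·go(m-1), go(0)=1. Closed form: (1+1)·2^8 - 1 = 511.

Answer: 511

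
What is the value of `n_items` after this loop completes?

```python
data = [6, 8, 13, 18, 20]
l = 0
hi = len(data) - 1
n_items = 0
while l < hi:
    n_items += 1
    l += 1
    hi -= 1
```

Iterations until pointers meet (list length 5)
`n_items` takes the values: 0 → 1 → 2

Answer: 2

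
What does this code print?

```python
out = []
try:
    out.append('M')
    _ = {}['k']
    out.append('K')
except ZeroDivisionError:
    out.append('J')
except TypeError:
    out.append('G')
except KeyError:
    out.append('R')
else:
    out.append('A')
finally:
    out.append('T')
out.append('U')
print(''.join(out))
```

Execution trace: 'M' (try body) → 'R' (except KeyError) → 'T' (finally) → 'U' (after the try/except). Output: MRTU

Answer: MRTU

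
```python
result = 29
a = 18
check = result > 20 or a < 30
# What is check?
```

Trace:
`result = 29` → result = 29
`a = 18` → a = 18
`check = result > 20 or a < 30` → check = True
So check = True

Answer: True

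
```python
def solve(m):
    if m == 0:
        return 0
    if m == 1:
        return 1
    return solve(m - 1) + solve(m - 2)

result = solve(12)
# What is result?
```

Build up from base cases: solve(0)=0, solve(1)=1, solve(2)=1, solve(3)=2, solve(4)=3, solve(5)=5, solve(6)=8, ..., solve(12)=144

Answer: 144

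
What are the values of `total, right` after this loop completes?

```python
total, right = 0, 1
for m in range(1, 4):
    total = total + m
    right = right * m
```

Sum and factorial of 1 to 3
`total, right` takes the values: (0, 1) → (1, 1) → (3, 1) → (3, 2) → (6, 2) → (6, 6)

Answer: 6, 6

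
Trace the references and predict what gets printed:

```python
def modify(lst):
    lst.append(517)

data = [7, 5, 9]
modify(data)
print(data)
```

Key concept: function modifies passed list.
Step by step:
`data = [7, 5, 9]` → data = [7, 5, 9]
`modify(data)` → data = [7, 5, 9, 517]
`print(data)` → prints [7, 5, 9, 517]

Answer: [7, 5, 9, 517]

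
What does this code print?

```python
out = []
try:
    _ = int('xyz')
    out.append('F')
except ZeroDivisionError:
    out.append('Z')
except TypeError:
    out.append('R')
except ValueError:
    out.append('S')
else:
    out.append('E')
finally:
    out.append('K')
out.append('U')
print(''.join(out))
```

Execution trace: 'S' (except ValueError) → 'K' (finally) → 'U' (after the try/except). Output: SKU

Answer: SKU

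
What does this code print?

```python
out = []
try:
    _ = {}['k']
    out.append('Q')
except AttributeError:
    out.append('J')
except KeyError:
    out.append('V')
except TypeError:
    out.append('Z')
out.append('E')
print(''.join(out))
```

Execution trace: 'V' (except KeyError) → 'E' (after the try/except). Output: VE

Answer: VE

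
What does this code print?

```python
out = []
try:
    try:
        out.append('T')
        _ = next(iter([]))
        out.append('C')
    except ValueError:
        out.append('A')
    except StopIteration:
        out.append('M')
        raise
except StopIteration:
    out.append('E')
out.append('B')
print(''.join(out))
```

Execution trace: 'T' (inner try body) → 'M' (inner except StopIteration) → 'E' (outer except StopIteration) → 'B' (after the try/except). Output: TMEB

Answer: TMEB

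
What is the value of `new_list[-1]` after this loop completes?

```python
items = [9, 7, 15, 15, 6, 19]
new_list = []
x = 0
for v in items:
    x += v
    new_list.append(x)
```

Cumulative sum ends at 71
`new_list` takes the values: [] → [9] → [9, 16] → [9, 16, 31] → [9, 16, 31, 46] → [9, 16, 31, 46, 52] → [9, 16, 31, 46, 52, 71]
So `new_list[-1]` = 71

Answer: 71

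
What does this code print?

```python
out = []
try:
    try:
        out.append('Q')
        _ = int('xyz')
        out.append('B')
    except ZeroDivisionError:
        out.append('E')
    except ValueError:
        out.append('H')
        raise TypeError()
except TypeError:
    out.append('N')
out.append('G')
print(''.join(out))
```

Execution trace: 'Q' (inner try body) → 'H' (inner except ValueError) → 'N' (outer except TypeError) → 'G' (after the try/except). Output: QHNG

Answer: QHNG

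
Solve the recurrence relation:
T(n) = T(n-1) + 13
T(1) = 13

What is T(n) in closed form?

Unrolling: T(n) = T(1) + 13·(n-1) = 13 + 13(n-1) = 13n.

Answer: T(n) = 13n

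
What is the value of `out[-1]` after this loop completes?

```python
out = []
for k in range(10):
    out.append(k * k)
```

Last element of squares 0 to 9
`out` takes the values: [] → [0] → [0, 1] → [0, 1, 4] → [0, 1, 4, 9] → [0, 1, 4, 9, 16] → [0, 1, 4, 9, 16, 25] → [0, 1, 4, 9, 16, 25, 36] → [0, 1, 4, 9, 16, 25, 36, 49] → [0, 1, 4, 9, 16, 25, 36, 49, 64] → [0, 1, 4, 9, 16, 25, 36, 49, 64, 81]
So `out[-1]` = 81

Answer: 81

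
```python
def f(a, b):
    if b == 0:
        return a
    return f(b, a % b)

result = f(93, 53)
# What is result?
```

f(93, 53) -> f(53, 40) -> f(40, 13) -> f(13, 1) -> f(1, 0) -> 1

Answer: 1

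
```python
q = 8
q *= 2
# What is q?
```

Trace:
`q = 8` → q = 8
`q *= 2` → q = 16
So q = 16

Answer: 16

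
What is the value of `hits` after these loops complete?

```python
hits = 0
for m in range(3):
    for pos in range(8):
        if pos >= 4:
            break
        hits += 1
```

Inner breaks at 4, outer runs 3 times
`hits` takes the values: 0 → 1 → 2 → 3 → 4 → 5 → 6 → 7 → 8 → 9 → 10 → 11 → 12

Answer: 12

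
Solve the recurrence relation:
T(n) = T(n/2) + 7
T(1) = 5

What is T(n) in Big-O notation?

Each step divides n by 2 and adds 7. After log_2(n) steps we reach T(1)=5. So T(n) = 7·log_2(n) + 5 = O(log n).

Answer: O(log n)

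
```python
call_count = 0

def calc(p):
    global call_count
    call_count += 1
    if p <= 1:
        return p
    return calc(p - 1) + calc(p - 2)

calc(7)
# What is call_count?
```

Calls(p) = 1 + Calls(p-1) + Calls(p-2); Calls(0)=Calls(1)=1. For p=7 this gives 41.

Answer: 41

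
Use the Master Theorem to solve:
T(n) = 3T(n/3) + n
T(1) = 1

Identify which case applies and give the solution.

a=3, b=3, f(n)=n. log_3(3) = 1. Since c=1 = 1, Case 2 applies: T(n) = Θ(n^log_b(a) · log n) = O(n log n).

Answer: O(n log n) - Case 2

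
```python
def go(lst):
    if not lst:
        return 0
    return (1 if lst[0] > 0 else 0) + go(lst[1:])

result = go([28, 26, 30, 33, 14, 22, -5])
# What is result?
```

Count of positive elements in [28, 26, 30, 33, 14, 22, -5] = 6

Answer: 6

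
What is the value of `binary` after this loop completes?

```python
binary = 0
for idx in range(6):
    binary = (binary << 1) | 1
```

Build 6 consecutive 1-bits: 0b111111
`binary` takes the values: 0 → 1 → 3 → 7 → 15 → 31 → 63

Answer: 63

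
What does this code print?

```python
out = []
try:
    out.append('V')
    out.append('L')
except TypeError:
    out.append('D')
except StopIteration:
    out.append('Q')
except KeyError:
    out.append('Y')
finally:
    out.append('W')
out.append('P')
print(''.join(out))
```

Execution trace: 'V' (try body) → 'L' (try body, no exception) → 'W' (finally) → 'P' (after the try/except). Output: VLWP

Answer: VLWP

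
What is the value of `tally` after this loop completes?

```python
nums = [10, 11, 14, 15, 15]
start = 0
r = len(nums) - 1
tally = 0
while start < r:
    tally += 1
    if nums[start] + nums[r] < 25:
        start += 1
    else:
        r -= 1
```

Steps to find pair summing to 25
`tally` takes the values: 0 → 1 → 2 → 3 → 4

Answer: 4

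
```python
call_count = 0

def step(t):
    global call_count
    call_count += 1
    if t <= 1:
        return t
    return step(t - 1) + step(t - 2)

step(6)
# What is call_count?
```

Calls(t) = 1 + Calls(t-1) + Calls(t-2); Calls(0)=Calls(1)=1. For t=6 this gives 25.

Answer: 25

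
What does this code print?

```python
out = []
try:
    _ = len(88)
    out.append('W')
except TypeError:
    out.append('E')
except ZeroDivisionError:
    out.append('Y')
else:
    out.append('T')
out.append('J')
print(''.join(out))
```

Execution trace: 'E' (except TypeError) → 'J' (after the try/except). Output: EJ

Answer: EJ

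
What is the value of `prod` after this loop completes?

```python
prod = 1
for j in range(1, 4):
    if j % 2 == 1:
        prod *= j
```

Product of odd numbers 1 to 3
`prod` takes the values: 1 → 3

Answer: 3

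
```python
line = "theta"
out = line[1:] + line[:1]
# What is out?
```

Trace:
`line = "theta"` → line = 'theta'
`out = line[1:] + line[:1]` → out = 'hetat'
So out = 'hetat'

Answer: 'hetat'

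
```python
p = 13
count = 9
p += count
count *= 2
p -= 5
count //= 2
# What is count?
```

Trace:
`p = 13` → p = 13
`count = 9` → count = 9
`p += count` → p = 22
`count *= 2` → count = 18
`p -= 5` → p = 17
`count //= 2` → count = 9
So count = 9

Answer: 9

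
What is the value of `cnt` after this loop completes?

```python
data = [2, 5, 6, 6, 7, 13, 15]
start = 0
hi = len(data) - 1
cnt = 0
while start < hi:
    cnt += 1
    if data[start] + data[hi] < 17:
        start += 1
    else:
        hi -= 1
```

Steps to find pair summing to 17
`cnt` takes the values: 0 → 1 → 2 → 3 → 4 → 5 → 6

Answer: 6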